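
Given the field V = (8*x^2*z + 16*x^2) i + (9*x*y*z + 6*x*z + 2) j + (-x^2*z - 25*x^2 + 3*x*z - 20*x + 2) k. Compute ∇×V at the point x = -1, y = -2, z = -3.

(∇×V)₁ = ∂V₃/∂y − ∂V₂/∂z = -9*x*y - 6*x
(∇×V)₂ = ∂V₁/∂z − ∂V₃/∂x = 8*x^2 + 2*x*z + 50*x - 3*z + 20
(∇×V)₃ = ∂V₂/∂x − ∂V₁/∂y = 9*y*z + 6*z
∇×V = (-9*x*y - 6*x, 8*x^2 + 2*x*z + 50*x - 3*z + 20, 9*y*z + 6*z)
At (-1, -2, -3): (-12, -7, 36).

(-12, -7, 36)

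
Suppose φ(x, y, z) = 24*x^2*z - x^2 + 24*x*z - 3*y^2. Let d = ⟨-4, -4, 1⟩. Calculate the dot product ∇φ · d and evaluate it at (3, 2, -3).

∂φ/∂x = 48*x*z - 2*x + 24*z
∂φ/∂y = -6*y
∂φ/∂z = 24*x^2 + 24*x
∇φ at (3, 2, -3) = (-510, -12, 288)
∇φ · d = (-510)(-4) + (-12)(-4) + (288)(1) = 2376

2376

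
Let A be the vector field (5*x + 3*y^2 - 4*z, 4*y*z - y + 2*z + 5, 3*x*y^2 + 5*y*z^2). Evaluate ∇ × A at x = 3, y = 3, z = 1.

(45, -31, -18)

(∇×A)₁ = ∂A₃/∂y − ∂A₂/∂z = 6*x*y - 4*y + 5*z^2 - 2
(∇×A)₂ = ∂A₁/∂z − ∂A₃/∂x = -3*y^2 - 4
(∇×A)₃ = ∂A₂/∂x − ∂A₁/∂y = -6*y
∇×A = (6*x*y - 4*y + 5*z^2 - 2, -3*y^2 - 4, -6*y)
At (3, 3, 1): (45, -31, -18).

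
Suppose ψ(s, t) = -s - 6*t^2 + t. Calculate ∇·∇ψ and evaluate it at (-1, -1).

-12

∂²ψ/∂s² = 0
∂²ψ/∂t² = -12
∇²ψ = -12
At (-1, -1): -12.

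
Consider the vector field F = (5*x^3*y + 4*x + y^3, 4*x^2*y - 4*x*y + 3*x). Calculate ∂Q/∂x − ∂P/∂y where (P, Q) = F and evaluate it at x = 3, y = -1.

∂F₂/∂x = 8*x*y - 4*y + 3
∂F₁/∂y = 5*x^3 + 3*y^2
Scalar curl = -5*x^3 + 8*x*y - 3*y^2 - 4*y + 3
At (3, -1): -155.

-155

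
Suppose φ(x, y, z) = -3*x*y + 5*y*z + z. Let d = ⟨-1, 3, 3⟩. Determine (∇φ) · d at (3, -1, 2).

∂φ/∂x = -3*y
∂φ/∂y = -3*x + 5*z
∂φ/∂z = 5*y + 1
∇φ at (3, -1, 2) = (3, 1, -4)
∇φ · d = (3)(-1) + (1)(3) + (-4)(3) = -12

-12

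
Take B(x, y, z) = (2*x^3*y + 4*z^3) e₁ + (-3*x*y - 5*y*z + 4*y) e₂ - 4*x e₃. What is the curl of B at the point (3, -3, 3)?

(∇×B)₁ = ∂B₃/∂y − ∂B₂/∂z = 5*y
(∇×B)₂ = ∂B₁/∂z − ∂B₃/∂x = 12*z^2 + 4
(∇×B)₃ = ∂B₂/∂x − ∂B₁/∂y = -2*x^3 - 3*y
∇×B = (5*y, 12*z^2 + 4, -2*x^3 - 3*y)
At (3, -3, 3): (-15, 112, -45).

(-15, 112, -45)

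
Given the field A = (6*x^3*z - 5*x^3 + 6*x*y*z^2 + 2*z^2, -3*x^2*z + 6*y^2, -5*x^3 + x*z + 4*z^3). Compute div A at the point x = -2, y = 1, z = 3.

∂A₁/∂x = 18*x^2*z - 15*x^2 + 6*y*z^2
∂A₂/∂y = 12*y
∂A₃/∂z = x + 12*z^2
∇·A = 18*x^2*z - 15*x^2 + x + 6*y*z^2 + 12*y + 12*z^2
At (-2, 1, 3): 328.

328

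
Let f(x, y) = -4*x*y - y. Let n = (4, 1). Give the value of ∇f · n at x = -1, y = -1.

∂f/∂x = -4*y
∂f/∂y = -4*x - 1
∇f at (-1, -1) = (4, 3)
∇f · n = (4)(4) + (3)(1) = 19

19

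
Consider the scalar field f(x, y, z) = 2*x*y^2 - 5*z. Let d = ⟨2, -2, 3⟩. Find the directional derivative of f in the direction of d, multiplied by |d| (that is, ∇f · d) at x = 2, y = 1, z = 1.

-27

∂f/∂x = 2*y^2
∂f/∂y = 4*x*y
∂f/∂z = -5
∇f at (2, 1, 1) = (2, 8, -5)
∇f · d = (2)(2) + (8)(-2) + (-5)(3) = -27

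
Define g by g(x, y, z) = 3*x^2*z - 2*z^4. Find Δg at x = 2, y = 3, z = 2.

∂²g/∂x² = 6*z
∂²g/∂y² = 0
∂²g/∂z² = -24*z^2
∇²g = -24*z^2 + 6*z
At (2, 3, 2): -84.

-84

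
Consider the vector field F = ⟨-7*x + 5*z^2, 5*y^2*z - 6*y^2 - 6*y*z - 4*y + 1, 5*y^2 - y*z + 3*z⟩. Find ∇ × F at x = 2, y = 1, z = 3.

(8, 30, 0)

(∇×F)₁ = ∂F₃/∂y − ∂F₂/∂z = -5*y^2 + 16*y - z
(∇×F)₂ = ∂F₁/∂z − ∂F₃/∂x = 10*z
(∇×F)₃ = ∂F₂/∂x − ∂F₁/∂y = 0
∇×F = (-5*y^2 + 16*y - z, 10*z, 0)
At (2, 1, 3): (8, 30, 0).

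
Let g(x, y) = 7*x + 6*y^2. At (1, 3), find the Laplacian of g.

12

∂²g/∂x² = 0
∂²g/∂y² = 12
∇²g = 12
At (1, 3): 12.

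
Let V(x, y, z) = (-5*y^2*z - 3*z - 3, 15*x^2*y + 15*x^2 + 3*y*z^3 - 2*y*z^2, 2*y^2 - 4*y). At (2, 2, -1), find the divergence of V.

55

∂V₁/∂x = 0
∂V₂/∂y = 15*x^2 + 3*z^3 - 2*z^2
∂V₃/∂z = 0
∇·V = 15*x^2 + 3*z^3 - 2*z^2
At (2, 2, -1): 55.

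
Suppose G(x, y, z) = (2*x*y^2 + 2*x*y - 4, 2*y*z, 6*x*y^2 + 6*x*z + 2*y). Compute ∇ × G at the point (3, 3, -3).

(104, -36, -42)

(∇×G)₁ = ∂G₃/∂y − ∂G₂/∂z = 12*x*y - 2*y + 2
(∇×G)₂ = ∂G₁/∂z − ∂G₃/∂x = -6*y^2 - 6*z
(∇×G)₃ = ∂G₂/∂x − ∂G₁/∂y = -4*x*y - 2*x
∇×G = (12*x*y - 2*y + 2, -6*y^2 - 6*z, -4*x*y - 2*x)
At (3, 3, -3): (104, -36, -42).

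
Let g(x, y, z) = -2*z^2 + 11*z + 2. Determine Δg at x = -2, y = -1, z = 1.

-4

∂²g/∂x² = 0
∂²g/∂y² = 0
∂²g/∂z² = -4
∇²g = -4
At (-2, -1, 1): -4.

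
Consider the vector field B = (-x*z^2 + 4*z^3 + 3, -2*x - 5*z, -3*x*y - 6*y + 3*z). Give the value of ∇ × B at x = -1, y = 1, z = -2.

(2, 47, -2)

(∇×B)₁ = ∂B₃/∂y − ∂B₂/∂z = -3*x - 1
(∇×B)₂ = ∂B₁/∂z − ∂B₃/∂x = -2*x*z + 3*y + 12*z^2
(∇×B)₃ = ∂B₂/∂x − ∂B₁/∂y = -2
∇×B = (-3*x - 1, -2*x*z + 3*y + 12*z^2, -2)
At (-1, 1, -2): (2, 47, -2).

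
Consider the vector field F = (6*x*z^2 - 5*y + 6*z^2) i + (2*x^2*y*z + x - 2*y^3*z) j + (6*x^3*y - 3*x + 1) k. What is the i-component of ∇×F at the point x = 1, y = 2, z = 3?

(∇×F)_1 = ∂F₃/∂y − ∂F₂/∂z
= 6*x^3 − (2*x^2*y - 2*y^3)
= 6*x^3 - 2*x^2*y + 2*y^3
At (1, 2, 3): 18.

18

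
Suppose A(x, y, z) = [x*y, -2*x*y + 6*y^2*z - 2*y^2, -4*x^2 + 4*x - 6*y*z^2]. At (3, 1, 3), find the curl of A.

(∇×A)₁ = ∂A₃/∂y − ∂A₂/∂z = -6*y^2 - 6*z^2
(∇×A)₂ = ∂A₁/∂z − ∂A₃/∂x = 8*x - 4
(∇×A)₃ = ∂A₂/∂x − ∂A₁/∂y = -x - 2*y
∇×A = (-6*y^2 - 6*z^2, 8*x - 4, -x - 2*y)
At (3, 1, 3): (-60, 20, -5).

(-60, 20, -5)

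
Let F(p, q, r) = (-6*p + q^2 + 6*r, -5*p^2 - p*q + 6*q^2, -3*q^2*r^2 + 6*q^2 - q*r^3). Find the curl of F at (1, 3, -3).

(-99, 6, -19)

(∇×F)₁ = ∂F₃/∂q − ∂F₂/∂r = -6*q*r^2 + 12*q - r^3
(∇×F)₂ = ∂F₁/∂r − ∂F₃/∂p = 6
(∇×F)₃ = ∂F₂/∂p − ∂F₁/∂q = -10*p - 3*q
∇×F = (-6*q*r^2 + 12*q - r^3, 6, -10*p - 3*q)
At (1, 3, -3): (-99, 6, -19).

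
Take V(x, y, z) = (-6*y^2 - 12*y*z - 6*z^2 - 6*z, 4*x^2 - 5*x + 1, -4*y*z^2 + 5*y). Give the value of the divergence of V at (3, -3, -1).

-24

∂V₁/∂x = 0
∂V₂/∂y = 0
∂V₃/∂z = -8*y*z
∇·V = -8*y*z
At (3, -3, -1): -24.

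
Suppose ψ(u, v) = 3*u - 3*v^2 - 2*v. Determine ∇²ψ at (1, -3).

∂²ψ/∂u² = 0
∂²ψ/∂v² = -6
∇²ψ = -6
At (1, -3): -6.

-6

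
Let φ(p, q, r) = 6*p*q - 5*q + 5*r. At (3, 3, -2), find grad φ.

(18, 13, 5)

∂φ/∂p = 6*q
∂φ/∂q = 6*p - 5
∂φ/∂r = 5
∇φ = (6*q, 6*p - 5, 5)
At (3, 3, -2): (18, 13, 5).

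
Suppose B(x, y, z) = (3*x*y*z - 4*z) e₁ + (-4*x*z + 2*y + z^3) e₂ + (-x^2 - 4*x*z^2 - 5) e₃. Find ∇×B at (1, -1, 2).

(∇×B)₁ = ∂B₃/∂y − ∂B₂/∂z = 4*x - 3*z^2
(∇×B)₂ = ∂B₁/∂z − ∂B₃/∂x = 3*x*y + 2*x + 4*z^2 - 4
(∇×B)₃ = ∂B₂/∂x − ∂B₁/∂y = -3*x*z - 4*z
∇×B = (4*x - 3*z^2, 3*x*y + 2*x + 4*z^2 - 4, -3*x*z - 4*z)
At (1, -1, 2): (-8, 11, -14).

(-8, 11, -14)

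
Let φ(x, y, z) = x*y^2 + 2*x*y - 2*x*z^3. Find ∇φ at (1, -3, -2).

∂φ/∂x = y^2 + 2*y - 2*z^3
∂φ/∂y = 2*x*y + 2*x
∂φ/∂z = -6*x*z^2
∇φ = (y^2 + 2*y - 2*z^3, 2*x*y + 2*x, -6*x*z^2)
At (1, -3, -2): (19, -4, -24).

(19, -4, -24)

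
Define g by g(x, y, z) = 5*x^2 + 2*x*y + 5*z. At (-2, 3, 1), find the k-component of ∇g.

(∇g)_3 = ∂g/∂z = 5
At (-2, 3, 1): 5.

5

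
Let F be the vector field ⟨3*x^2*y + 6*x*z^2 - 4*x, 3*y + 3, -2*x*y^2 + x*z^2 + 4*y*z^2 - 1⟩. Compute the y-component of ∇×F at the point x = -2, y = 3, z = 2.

(∇×F)_2 = ∂F₁/∂z − ∂F₃/∂x
= 12*x*z − (-2*y^2 + z^2)
= 12*x*z + 2*y^2 - z^2
At (-2, 3, 2): -34.

-34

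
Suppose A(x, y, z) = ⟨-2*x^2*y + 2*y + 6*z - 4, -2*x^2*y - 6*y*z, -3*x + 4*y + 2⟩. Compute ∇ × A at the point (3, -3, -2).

(-14, 9, 52)

(∇×A)₁ = ∂A₃/∂y − ∂A₂/∂z = 6*y + 4
(∇×A)₂ = ∂A₁/∂z − ∂A₃/∂x = 9
(∇×A)₃ = ∂A₂/∂x − ∂A₁/∂y = 2*x^2 - 4*x*y - 2
∇×A = (6*y + 4, 9, 2*x^2 - 4*x*y - 2)
At (3, -3, -2): (-14, 9, 52).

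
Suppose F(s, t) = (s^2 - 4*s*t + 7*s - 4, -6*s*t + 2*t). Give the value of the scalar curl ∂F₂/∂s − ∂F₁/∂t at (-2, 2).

∂F₂/∂s = -6*t
∂F₁/∂t = -4*s
Scalar curl = 4*s - 6*t
At (-2, 2): -20.

-20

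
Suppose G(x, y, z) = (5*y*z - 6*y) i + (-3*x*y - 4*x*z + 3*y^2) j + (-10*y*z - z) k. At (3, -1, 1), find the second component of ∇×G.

-5

(∇×G)_2 = ∂G₁/∂z − ∂G₃/∂x
= 5*y − (0)
= 5*y
At (3, -1, 1): -5.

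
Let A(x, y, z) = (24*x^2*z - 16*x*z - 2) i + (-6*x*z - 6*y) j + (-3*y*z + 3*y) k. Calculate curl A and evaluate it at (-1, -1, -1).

(0, 40, 6)

(∇×A)₁ = ∂A₃/∂y − ∂A₂/∂z = 6*x - 3*z + 3
(∇×A)₂ = ∂A₁/∂z − ∂A₃/∂x = 24*x^2 - 16*x
(∇×A)₃ = ∂A₂/∂x − ∂A₁/∂y = -6*z
∇×A = (6*x - 3*z + 3, 24*x^2 - 16*x, -6*z)
At (-1, -1, -1): (0, 40, 6).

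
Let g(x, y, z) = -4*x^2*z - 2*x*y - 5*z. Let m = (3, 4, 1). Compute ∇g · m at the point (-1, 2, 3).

59

∂g/∂x = -8*x*z - 2*y
∂g/∂y = -2*x
∂g/∂z = -4*x^2 - 5
∇g at (-1, 2, 3) = (20, 2, -9)
∇g · m = (20)(3) + (2)(4) + (-9)(1) = 59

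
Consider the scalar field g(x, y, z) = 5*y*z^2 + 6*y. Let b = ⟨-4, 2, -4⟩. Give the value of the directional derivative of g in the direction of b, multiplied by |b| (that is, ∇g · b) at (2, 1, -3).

222

∂g/∂x = 0
∂g/∂y = 5*z^2 + 6
∂g/∂z = 10*y*z
∇g at (2, 1, -3) = (0, 51, -30)
∇g · b = (0)(-4) + (51)(2) + (-30)(-4) = 222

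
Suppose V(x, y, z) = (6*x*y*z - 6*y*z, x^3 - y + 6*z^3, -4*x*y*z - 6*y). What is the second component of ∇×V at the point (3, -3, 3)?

-72

(∇×V)_2 = ∂V₁/∂z − ∂V₃/∂x
= 6*x*y - 6*y − (-4*y*z)
= 6*x*y + 4*y*z - 6*y
At (3, -3, 3): -72.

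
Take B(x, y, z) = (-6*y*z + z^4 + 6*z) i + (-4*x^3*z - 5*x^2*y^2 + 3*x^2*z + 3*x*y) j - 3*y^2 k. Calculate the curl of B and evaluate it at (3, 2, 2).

(69, 26, -282)

(∇×B)₁ = ∂B₃/∂y − ∂B₂/∂z = 4*x^3 - 3*x^2 - 6*y
(∇×B)₂ = ∂B₁/∂z − ∂B₃/∂x = -6*y + 4*z^3 + 6
(∇×B)₃ = ∂B₂/∂x − ∂B₁/∂y = -12*x^2*z - 10*x*y^2 + 6*x*z + 3*y + 6*z
∇×B = (4*x^3 - 3*x^2 - 6*y, -6*y + 4*z^3 + 6, -12*x^2*z - 10*x*y^2 + 6*x*z + 3*y + 6*z)
At (3, 2, 2): (69, 26, -282).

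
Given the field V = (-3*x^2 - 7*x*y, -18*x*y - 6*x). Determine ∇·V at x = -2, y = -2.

∂V₁/∂x = -6*x - 7*y
∂V₂/∂y = -18*x
∇·V = -24*x - 7*y
At (-2, -2): 62.

62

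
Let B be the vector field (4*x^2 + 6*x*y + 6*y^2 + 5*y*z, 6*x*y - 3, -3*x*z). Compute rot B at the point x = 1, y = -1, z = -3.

(0, -14, 15)

(∇×B)₁ = ∂B₃/∂y − ∂B₂/∂z = 0
(∇×B)₂ = ∂B₁/∂z − ∂B₃/∂x = 5*y + 3*z
(∇×B)₃ = ∂B₂/∂x − ∂B₁/∂y = -6*x - 6*y - 5*z
∇×B = (0, 5*y + 3*z, -6*x - 6*y - 5*z)
At (1, -1, -3): (0, -14, 15).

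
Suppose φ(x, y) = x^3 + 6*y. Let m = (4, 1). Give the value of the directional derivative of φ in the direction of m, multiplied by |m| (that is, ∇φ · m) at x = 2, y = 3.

∂φ/∂x = 3*x^2
∂φ/∂y = 6
∇φ at (2, 3) = (12, 6)
∇φ · m = (12)(4) + (6)(1) = 54

54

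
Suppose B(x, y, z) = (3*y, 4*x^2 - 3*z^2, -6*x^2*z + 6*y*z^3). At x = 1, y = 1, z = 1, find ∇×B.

(12, 12, 5)

(∇×B)₁ = ∂B₃/∂y − ∂B₂/∂z = 6*z^3 + 6*z
(∇×B)₂ = ∂B₁/∂z − ∂B₃/∂x = 12*x*z
(∇×B)₃ = ∂B₂/∂x − ∂B₁/∂y = 8*x - 3
∇×B = (6*z^3 + 6*z, 12*x*z, 8*x - 3)
At (1, 1, 1): (12, 12, 5).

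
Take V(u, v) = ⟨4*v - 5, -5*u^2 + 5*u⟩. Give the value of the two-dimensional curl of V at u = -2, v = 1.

21

∂V₂/∂u = -10*u + 5
∂V₁/∂v = 4
Scalar curl = -10*u + 1
At (-2, 1): 21.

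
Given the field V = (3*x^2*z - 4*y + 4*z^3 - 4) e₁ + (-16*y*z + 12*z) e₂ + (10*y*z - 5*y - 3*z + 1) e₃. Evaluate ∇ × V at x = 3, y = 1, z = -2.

(∇×V)₁ = ∂V₃/∂y − ∂V₂/∂z = 16*y + 10*z - 17
(∇×V)₂ = ∂V₁/∂z − ∂V₃/∂x = 3*x^2 + 12*z^2
(∇×V)₃ = ∂V₂/∂x − ∂V₁/∂y = 4
∇×V = (16*y + 10*z - 17, 3*x^2 + 12*z^2, 4)
At (3, 1, -2): (-21, 75, 4).

(-21, 75, 4)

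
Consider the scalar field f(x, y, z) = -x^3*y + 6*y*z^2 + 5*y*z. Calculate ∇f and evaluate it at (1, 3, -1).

(-9, 0, -21)

∂f/∂x = -3*x^2*y
∂f/∂y = -x^3 + 6*z^2 + 5*z
∂f/∂z = 12*y*z + 5*y
∇f = (-3*x^2*y, -x^3 + 6*z^2 + 5*z, 12*y*z + 5*y)
At (1, 3, -1): (-9, 0, -21).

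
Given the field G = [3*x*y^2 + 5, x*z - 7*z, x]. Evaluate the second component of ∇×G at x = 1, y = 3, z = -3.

(∇×G)_2 = ∂G₁/∂z − ∂G₃/∂x
= 0 − (1)
= -1
At (1, 3, -3): -1.

-1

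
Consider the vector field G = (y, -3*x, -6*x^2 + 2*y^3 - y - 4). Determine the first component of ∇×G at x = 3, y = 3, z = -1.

(∇×G)_1 = ∂G₃/∂y − ∂G₂/∂z
= 6*y^2 - 1 − (0)
= 6*y^2 - 1
At (3, 3, -1): 53.

53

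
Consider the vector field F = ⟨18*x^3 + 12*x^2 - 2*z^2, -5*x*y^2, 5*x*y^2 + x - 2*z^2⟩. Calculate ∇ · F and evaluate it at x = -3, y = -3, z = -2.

332

∂F₁/∂x = 54*x^2 + 24*x
∂F₂/∂y = -10*x*y
∂F₃/∂z = -4*z
∇·F = 54*x^2 - 10*x*y + 24*x - 4*z
At (-3, -3, -2): 332.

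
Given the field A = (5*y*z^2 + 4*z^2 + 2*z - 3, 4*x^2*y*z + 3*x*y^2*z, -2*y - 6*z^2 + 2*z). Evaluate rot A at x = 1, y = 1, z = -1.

(∇×A)₁ = ∂A₃/∂y − ∂A₂/∂z = -4*x^2*y - 3*x*y^2 - 2
(∇×A)₂ = ∂A₁/∂z − ∂A₃/∂x = 10*y*z + 8*z + 2
(∇×A)₃ = ∂A₂/∂x − ∂A₁/∂y = 8*x*y*z + 3*y^2*z - 5*z^2
∇×A = (-4*x^2*y - 3*x*y^2 - 2, 10*y*z + 8*z + 2, 8*x*y*z + 3*y^2*z - 5*z^2)
At (1, 1, -1): (-9, -16, -16).

(-9, -16, -16)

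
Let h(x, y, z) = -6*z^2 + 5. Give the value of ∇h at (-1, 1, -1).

∂h/∂x = 0
∂h/∂y = 0
∂h/∂z = -12*z
∇h = (0, 0, -12*z)
At (-1, 1, -1): (0, 0, 12).

(0, 0, 12)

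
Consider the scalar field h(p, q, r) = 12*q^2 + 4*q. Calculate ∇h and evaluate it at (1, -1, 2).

∂h/∂p = 0
∂h/∂q = 24*q + 4
∂h/∂r = 0
∇h = (0, 24*q + 4, 0)
At (1, -1, 2): (0, -20, 0).

(0, -20, 0)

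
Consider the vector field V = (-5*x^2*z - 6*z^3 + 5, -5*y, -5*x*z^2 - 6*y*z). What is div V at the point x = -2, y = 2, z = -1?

∂V₁/∂x = -10*x*z
∂V₂/∂y = -5
∂V₃/∂z = -10*x*z - 6*y
∇·V = -20*x*z - 6*y - 5
At (-2, 2, -1): -57.

-57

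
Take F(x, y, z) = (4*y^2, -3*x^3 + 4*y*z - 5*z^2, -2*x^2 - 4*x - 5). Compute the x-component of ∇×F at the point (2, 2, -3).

-38

(∇×F)_1 = ∂F₃/∂y − ∂F₂/∂z
= 0 − (4*y - 10*z)
= -4*y + 10*z
At (2, 2, -3): -38.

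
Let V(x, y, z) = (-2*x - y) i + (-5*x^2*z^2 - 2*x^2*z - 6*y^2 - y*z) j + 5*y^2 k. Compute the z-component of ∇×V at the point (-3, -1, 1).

43

(∇×V)_3 = ∂V₂/∂x − ∂V₁/∂y
= -10*x*z^2 - 4*x*z − (-1)
= -10*x*z^2 - 4*x*z + 1
At (-3, -1, 1): 43.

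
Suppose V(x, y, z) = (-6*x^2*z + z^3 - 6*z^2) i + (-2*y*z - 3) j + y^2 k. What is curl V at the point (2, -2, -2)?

(-8, 12, 0)

(∇×V)₁ = ∂V₃/∂y − ∂V₂/∂z = 4*y
(∇×V)₂ = ∂V₁/∂z − ∂V₃/∂x = -6*x^2 + 3*z^2 - 12*z
(∇×V)₃ = ∂V₂/∂x − ∂V₁/∂y = 0
∇×V = (4*y, -6*x^2 + 3*z^2 - 12*z, 0)
At (2, -2, -2): (-8, 12, 0).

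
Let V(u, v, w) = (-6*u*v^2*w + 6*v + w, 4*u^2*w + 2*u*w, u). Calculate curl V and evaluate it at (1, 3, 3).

(∇×V)₁ = ∂V₃/∂v − ∂V₂/∂w = -4*u^2 - 2*u
(∇×V)₂ = ∂V₁/∂w − ∂V₃/∂u = -6*u*v^2
(∇×V)₃ = ∂V₂/∂u − ∂V₁/∂v = 12*u*v*w + 8*u*w + 2*w - 6
∇×V = (-4*u^2 - 2*u, -6*u*v^2, 12*u*v*w + 8*u*w + 2*w - 6)
At (1, 3, 3): (-6, -54, 132).

(-6, -54, 132)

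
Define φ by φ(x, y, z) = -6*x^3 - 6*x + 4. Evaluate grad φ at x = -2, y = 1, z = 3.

∂φ/∂x = -18*x^2 - 6
∂φ/∂y = 0
∂φ/∂z = 0
∇φ = (-18*x^2 - 6, 0, 0)
At (-2, 1, 3): (-78, 0, 0).

(-78, 0, 0)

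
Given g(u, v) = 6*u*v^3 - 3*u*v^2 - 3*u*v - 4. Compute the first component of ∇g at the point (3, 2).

(∇g)_1 = ∂g/∂u = 6*v^3 - 3*v^2 - 3*v
At (3, 2): 30.

30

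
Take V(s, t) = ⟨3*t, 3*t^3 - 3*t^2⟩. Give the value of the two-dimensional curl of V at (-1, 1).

∂V₂/∂s = 0
∂V₁/∂t = 3
Scalar curl = -3
At (-1, 1): -3.

-3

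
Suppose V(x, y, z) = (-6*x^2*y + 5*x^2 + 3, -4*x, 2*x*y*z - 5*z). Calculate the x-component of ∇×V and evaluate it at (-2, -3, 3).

-12

(∇×V)_1 = ∂V₃/∂y − ∂V₂/∂z
= 2*x*z − (0)
= 2*x*z
At (-2, -3, 3): -12.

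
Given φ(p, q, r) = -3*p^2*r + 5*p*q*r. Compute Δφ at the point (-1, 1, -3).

∂²φ/∂p² = -6*r
∂²φ/∂q² = 0
∂²φ/∂r² = 0
∇²φ = -6*r
At (-1, 1, -3): 18.

18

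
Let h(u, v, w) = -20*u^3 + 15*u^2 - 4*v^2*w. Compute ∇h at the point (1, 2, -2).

∂h/∂u = -60*u^2 + 30*u
∂h/∂v = -8*v*w
∂h/∂w = -4*v^2
∇h = (-60*u^2 + 30*u, -8*v*w, -4*v^2)
At (1, 2, -2): (-30, 32, -16).

(-30, 32, -16)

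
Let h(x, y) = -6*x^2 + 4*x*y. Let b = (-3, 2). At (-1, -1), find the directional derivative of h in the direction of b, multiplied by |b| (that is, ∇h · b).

-32

∂h/∂x = -12*x + 4*y
∂h/∂y = 4*x
∇h at (-1, -1) = (8, -4)
∇h · b = (8)(-3) + (-4)(2) = -32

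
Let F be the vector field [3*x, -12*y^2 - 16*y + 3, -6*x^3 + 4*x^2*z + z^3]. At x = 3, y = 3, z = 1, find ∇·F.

-46

∂F₁/∂x = 3
∂F₂/∂y = -24*y - 16
∂F₃/∂z = 4*x^2 + 3*z^2
∇·F = 4*x^2 - 24*y + 3*z^2 - 13
At (3, 3, 1): -46.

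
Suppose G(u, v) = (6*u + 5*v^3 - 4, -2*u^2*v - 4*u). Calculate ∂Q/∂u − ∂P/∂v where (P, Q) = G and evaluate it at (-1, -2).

-72

∂G₂/∂u = -4*u*v - 4
∂G₁/∂v = 15*v^2
Scalar curl = -4*u*v - 15*v^2 - 4
At (-1, -2): -72.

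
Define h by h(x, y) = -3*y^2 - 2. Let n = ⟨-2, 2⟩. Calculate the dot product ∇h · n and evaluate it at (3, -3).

36

∂h/∂x = 0
∂h/∂y = -6*y
∇h at (3, -3) = (0, 18)
∇h · n = (0)(-2) + (18)(2) = 36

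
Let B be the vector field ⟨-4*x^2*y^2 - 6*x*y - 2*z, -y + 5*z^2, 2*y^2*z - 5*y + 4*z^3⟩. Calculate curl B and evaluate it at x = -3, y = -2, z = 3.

(∇×B)₁ = ∂B₃/∂y − ∂B₂/∂z = 4*y*z - 10*z - 5
(∇×B)₂ = ∂B₁/∂z − ∂B₃/∂x = -2
(∇×B)₃ = ∂B₂/∂x − ∂B₁/∂y = 8*x^2*y + 6*x
∇×B = (4*y*z - 10*z - 5, -2, 8*x^2*y + 6*x)
At (-3, -2, 3): (-59, -2, -162).

(-59, -2, -162)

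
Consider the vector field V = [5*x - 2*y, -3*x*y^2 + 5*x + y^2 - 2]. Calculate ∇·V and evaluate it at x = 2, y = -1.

∂V₁/∂x = 5
∂V₂/∂y = -6*x*y + 2*y
∇·V = -6*x*y + 2*y + 5
At (2, -1): 15.

15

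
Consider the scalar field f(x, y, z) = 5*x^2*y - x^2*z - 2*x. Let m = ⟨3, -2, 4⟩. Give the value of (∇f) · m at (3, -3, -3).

∂f/∂x = 10*x*y - 2*x*z - 2
∂f/∂y = 5*x^2
∂f/∂z = -x^2
∇f at (3, -3, -3) = (-74, 45, -9)
∇f · m = (-74)(3) + (45)(-2) + (-9)(4) = -348

-348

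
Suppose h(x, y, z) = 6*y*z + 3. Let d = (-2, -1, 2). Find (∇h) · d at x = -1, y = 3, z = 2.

24

∂h/∂x = 0
∂h/∂y = 6*z
∂h/∂z = 6*y
∇h at (-1, 3, 2) = (0, 12, 18)
∇h · d = (0)(-2) + (12)(-1) + (18)(2) = 24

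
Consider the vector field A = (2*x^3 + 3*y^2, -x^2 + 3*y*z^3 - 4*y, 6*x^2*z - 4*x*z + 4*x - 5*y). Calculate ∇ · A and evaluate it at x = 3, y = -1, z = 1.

95

∂A₁/∂x = 6*x^2
∂A₂/∂y = 3*z^3 - 4
∂A₃/∂z = 6*x^2 - 4*x
∇·A = 12*x^2 - 4*x + 3*z^3 - 4
At (3, -1, 1): 95.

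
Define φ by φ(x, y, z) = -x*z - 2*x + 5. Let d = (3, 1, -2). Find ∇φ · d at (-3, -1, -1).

-9

∂φ/∂x = -z - 2
∂φ/∂y = 0
∂φ/∂z = -x
∇φ at (-3, -1, -1) = (-1, 0, 3)
∇φ · d = (-1)(3) + (0)(1) + (3)(-2) = -9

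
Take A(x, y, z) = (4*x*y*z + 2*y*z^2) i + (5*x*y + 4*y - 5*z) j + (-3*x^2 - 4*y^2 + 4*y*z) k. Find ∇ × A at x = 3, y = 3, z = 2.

(∇×A)₁ = ∂A₃/∂y − ∂A₂/∂z = -8*y + 4*z + 5
(∇×A)₂ = ∂A₁/∂z − ∂A₃/∂x = 4*x*y + 6*x + 4*y*z
(∇×A)₃ = ∂A₂/∂x − ∂A₁/∂y = -4*x*z + 5*y - 2*z^2
∇×A = (-8*y + 4*z + 5, 4*x*y + 6*x + 4*y*z, -4*x*z + 5*y - 2*z^2)
At (3, 3, 2): (-11, 78, -17).

(-11, 78, -17)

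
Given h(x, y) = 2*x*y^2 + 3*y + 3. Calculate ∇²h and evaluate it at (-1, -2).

-4

∂²h/∂x² = 0
∂²h/∂y² = 4*x
∇²h = 4*x
At (-1, -2): -4.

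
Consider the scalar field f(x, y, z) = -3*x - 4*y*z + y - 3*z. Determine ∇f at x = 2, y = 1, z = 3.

(-3, -11, -7)

∂f/∂x = -3
∂f/∂y = -4*z + 1
∂f/∂z = -4*y - 3
∇f = (-3, -4*z + 1, -4*y - 3)
At (2, 1, 3): (-3, -11, -7).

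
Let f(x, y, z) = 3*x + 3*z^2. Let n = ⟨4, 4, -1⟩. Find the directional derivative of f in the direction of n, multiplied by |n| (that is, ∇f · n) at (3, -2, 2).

∂f/∂x = 3
∂f/∂y = 0
∂f/∂z = 6*z
∇f at (3, -2, 2) = (3, 0, 12)
∇f · n = (3)(4) + (0)(4) + (12)(-1) = 0

0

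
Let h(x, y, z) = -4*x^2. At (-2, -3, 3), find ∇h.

∂h/∂x = -8*x
∂h/∂y = 0
∂h/∂z = 0
∇h = (-8*x, 0, 0)
At (-2, -3, 3): (16, 0, 0).

(16, 0, 0)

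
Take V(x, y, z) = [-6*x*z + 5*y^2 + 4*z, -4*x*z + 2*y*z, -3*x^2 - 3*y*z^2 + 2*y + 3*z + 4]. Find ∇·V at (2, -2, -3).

-21

∂V₁/∂x = -6*z
∂V₂/∂y = 2*z
∂V₃/∂z = -6*y*z + 3
∇·V = -6*y*z - 4*z + 3
At (2, -2, -3): -21.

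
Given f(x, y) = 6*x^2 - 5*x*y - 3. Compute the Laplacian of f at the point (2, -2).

∂²f/∂x² = 12
∂²f/∂y² = 0
∇²f = 12
At (2, -2): 12.

12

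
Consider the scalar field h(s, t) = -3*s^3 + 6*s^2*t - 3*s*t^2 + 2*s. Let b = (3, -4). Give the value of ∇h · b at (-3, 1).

∂h/∂s = -9*s^2 + 12*s*t - 3*t^2 + 2
∂h/∂t = 6*s^2 - 6*s*t
∇h at (-3, 1) = (-118, 72)
∇h · b = (-118)(3) + (72)(-4) = -642

-642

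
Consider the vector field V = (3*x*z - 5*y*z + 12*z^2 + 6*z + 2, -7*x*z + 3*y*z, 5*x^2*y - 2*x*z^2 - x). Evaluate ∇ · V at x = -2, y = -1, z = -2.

-28

∂V₁/∂x = 3*z
∂V₂/∂y = 3*z
∂V₃/∂z = -4*x*z
∇·V = -4*x*z + 6*z
At (-2, -1, -2): -28.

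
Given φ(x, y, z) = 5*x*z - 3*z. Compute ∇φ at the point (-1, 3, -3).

∂φ/∂x = 5*z
∂φ/∂y = 0
∂φ/∂z = 5*x - 3
∇φ = (5*z, 0, 5*x - 3)
At (-1, 3, -3): (-15, 0, -8).

(-15, 0, -8)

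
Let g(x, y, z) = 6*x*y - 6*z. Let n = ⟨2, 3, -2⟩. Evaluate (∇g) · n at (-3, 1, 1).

∂g/∂x = 6*y
∂g/∂y = 6*x
∂g/∂z = -6
∇g at (-3, 1, 1) = (6, -18, -6)
∇g · n = (6)(2) + (-18)(3) + (-6)(-2) = -30

-30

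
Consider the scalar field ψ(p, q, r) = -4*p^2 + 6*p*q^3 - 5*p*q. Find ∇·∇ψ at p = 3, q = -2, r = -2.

-224

∂²ψ/∂p² = -8
∂²ψ/∂q² = 36*p*q
∂²ψ/∂r² = 0
∇²ψ = 36*p*q - 8
At (3, -2, -2): -224.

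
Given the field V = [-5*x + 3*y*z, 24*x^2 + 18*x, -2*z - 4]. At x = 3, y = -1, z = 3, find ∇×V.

(∇×V)₁ = ∂V₃/∂y − ∂V₂/∂z = 0
(∇×V)₂ = ∂V₁/∂z − ∂V₃/∂x = 3*y
(∇×V)₃ = ∂V₂/∂x − ∂V₁/∂y = 48*x - 3*z + 18
∇×V = (0, 3*y, 48*x - 3*z + 18)
At (3, -1, 3): (0, -3, 153).

(0, -3, 153)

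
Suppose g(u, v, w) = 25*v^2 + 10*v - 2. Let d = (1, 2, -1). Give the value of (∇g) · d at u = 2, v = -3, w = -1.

∂g/∂u = 0
∂g/∂v = 50*v + 10
∂g/∂w = 0
∇g at (2, -3, -1) = (0, -140, 0)
∇g · d = (0)(1) + (-140)(2) + (0)(-1) = -280

-280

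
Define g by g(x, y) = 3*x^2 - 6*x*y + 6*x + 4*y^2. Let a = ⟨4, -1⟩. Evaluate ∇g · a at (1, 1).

22

∂g/∂x = 6*x - 6*y + 6
∂g/∂y = -6*x + 8*y
∇g at (1, 1) = (6, 2)
∇g · a = (6)(4) + (2)(-1) = 22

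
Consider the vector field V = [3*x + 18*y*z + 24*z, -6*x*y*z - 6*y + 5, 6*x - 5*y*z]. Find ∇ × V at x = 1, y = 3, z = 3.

(3, 72, -108)

(∇×V)₁ = ∂V₃/∂y − ∂V₂/∂z = 6*x*y - 5*z
(∇×V)₂ = ∂V₁/∂z − ∂V₃/∂x = 18*y + 18
(∇×V)₃ = ∂V₂/∂x − ∂V₁/∂y = -6*y*z - 18*z
∇×V = (6*x*y - 5*z, 18*y + 18, -6*y*z - 18*z)
At (1, 3, 3): (3, 72, -108).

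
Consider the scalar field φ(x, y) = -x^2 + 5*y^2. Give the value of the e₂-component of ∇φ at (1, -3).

(∇φ)_2 = ∂φ/∂y = 10*y
At (1, -3): -30.

-30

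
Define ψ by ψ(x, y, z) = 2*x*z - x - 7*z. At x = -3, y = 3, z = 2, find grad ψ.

∂ψ/∂x = 2*z - 1
∂ψ/∂y = 0
∂ψ/∂z = 2*x - 7
∇ψ = (2*z - 1, 0, 2*x - 7)
At (-3, 3, 2): (3, 0, -13).

(3, 0, -13)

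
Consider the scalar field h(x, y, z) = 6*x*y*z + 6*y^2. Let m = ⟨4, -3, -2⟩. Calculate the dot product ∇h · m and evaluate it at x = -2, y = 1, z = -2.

∂h/∂x = 6*y*z
∂h/∂y = 6*x*z + 12*y
∂h/∂z = 6*x*y
∇h at (-2, 1, -2) = (-12, 36, -12)
∇h · m = (-12)(4) + (36)(-3) + (-12)(-2) = -132

-132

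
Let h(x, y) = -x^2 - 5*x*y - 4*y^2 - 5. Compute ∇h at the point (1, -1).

(3, 3)

∂h/∂x = -2*x - 5*y
∂h/∂y = -5*x - 8*y
∇h = (-2*x - 5*y, -5*x - 8*y)
At (1, -1): (3, 3).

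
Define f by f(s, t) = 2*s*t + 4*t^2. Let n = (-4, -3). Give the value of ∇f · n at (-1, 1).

-26

∂f/∂s = 2*t
∂f/∂t = 2*s + 8*t
∇f at (-1, 1) = (2, 6)
∇f · n = (2)(-4) + (6)(-3) = -26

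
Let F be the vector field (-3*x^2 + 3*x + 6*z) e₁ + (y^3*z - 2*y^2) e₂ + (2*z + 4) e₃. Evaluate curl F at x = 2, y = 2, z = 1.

(∇×F)₁ = ∂F₃/∂y − ∂F₂/∂z = -y^3
(∇×F)₂ = ∂F₁/∂z − ∂F₃/∂x = 6
(∇×F)₃ = ∂F₂/∂x − ∂F₁/∂y = 0
∇×F = (-y^3, 6, 0)
At (2, 2, 1): (-8, 6, 0).

(-8, 6, 0)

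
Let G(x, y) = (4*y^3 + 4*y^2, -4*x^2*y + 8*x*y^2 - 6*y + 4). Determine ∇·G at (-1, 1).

∂G₁/∂x = 0
∂G₂/∂y = -4*x^2 + 16*x*y - 6
∇·G = -4*x^2 + 16*x*y - 6
At (-1, 1): -26.

-26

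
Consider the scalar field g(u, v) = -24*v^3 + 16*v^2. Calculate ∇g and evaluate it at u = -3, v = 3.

(0, -552)

∂g/∂u = 0
∂g/∂v = -72*v^2 + 32*v
∇g = (0, -72*v^2 + 32*v)
At (-3, 3): (0, -552).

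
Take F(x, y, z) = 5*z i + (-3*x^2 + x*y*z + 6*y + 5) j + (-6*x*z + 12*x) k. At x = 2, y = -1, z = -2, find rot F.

(2, -19, -10)

(∇×F)₁ = ∂F₃/∂y − ∂F₂/∂z = -x*y
(∇×F)₂ = ∂F₁/∂z − ∂F₃/∂x = 6*z - 7
(∇×F)₃ = ∂F₂/∂x − ∂F₁/∂y = -6*x + y*z
∇×F = (-x*y, 6*z - 7, -6*x + y*z)
At (2, -1, -2): (2, -19, -10).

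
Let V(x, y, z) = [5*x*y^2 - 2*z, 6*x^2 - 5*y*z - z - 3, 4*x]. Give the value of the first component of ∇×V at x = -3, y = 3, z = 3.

16

(∇×V)_1 = ∂V₃/∂y − ∂V₂/∂z
= 0 − (-5*y - 1)
= 5*y + 1
At (-3, 3, 3): 16.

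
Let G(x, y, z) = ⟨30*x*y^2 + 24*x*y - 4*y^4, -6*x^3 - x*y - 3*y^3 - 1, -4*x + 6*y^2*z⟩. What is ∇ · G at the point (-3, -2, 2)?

∂G₁/∂x = 30*y^2 + 24*y
∂G₂/∂y = -x - 9*y^2
∂G₃/∂z = 6*y^2
∇·G = -x + 27*y^2 + 24*y
At (-3, -2, 2): 63.

63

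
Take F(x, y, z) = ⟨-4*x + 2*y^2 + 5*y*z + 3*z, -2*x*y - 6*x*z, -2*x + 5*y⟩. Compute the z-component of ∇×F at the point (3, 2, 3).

(∇×F)_3 = ∂F₂/∂x − ∂F₁/∂y
= -2*y - 6*z − (4*y + 5*z)
= -6*y - 11*z
At (3, 2, 3): -45.

-45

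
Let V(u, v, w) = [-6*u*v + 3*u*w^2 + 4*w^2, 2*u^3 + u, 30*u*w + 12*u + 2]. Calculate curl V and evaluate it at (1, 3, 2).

(∇×V)₁ = ∂V₃/∂v − ∂V₂/∂w = 0
(∇×V)₂ = ∂V₁/∂w − ∂V₃/∂u = 6*u*w - 22*w - 12
(∇×V)₃ = ∂V₂/∂u − ∂V₁/∂v = 6*u^2 + 6*u + 1
∇×V = (0, 6*u*w - 22*w - 12, 6*u^2 + 6*u + 1)
At (1, 3, 2): (0, -44, 13).

(0, -44, 13)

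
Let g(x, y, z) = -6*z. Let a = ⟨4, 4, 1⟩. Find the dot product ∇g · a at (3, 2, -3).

-6

∂g/∂x = 0
∂g/∂y = 0
∂g/∂z = -6
∇g at (3, 2, -3) = (0, 0, -6)
∇g · a = (0)(4) + (0)(4) + (-6)(1) = -6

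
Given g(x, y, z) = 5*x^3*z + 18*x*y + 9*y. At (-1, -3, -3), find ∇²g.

90

∂²g/∂x² = 30*x*z
∂²g/∂y² = 0
∂²g/∂z² = 0
∇²g = 30*x*z
At (-1, -3, -3): 90.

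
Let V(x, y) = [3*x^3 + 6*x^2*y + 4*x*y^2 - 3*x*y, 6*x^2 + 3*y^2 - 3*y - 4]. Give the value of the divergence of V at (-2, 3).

6

∂V₁/∂x = 9*x^2 + 12*x*y + 4*y^2 - 3*y
∂V₂/∂y = 6*y - 3
∇·V = 9*x^2 + 12*x*y + 4*y^2 + 3*y - 3
At (-2, 3): 6.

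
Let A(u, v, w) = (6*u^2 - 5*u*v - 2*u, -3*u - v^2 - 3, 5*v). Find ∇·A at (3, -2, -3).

∂A₁/∂u = 12*u - 5*v - 2
∂A₂/∂v = -2*v
∂A₃/∂w = 0
∇·A = 12*u - 7*v - 2
At (3, -2, -3): 48.

48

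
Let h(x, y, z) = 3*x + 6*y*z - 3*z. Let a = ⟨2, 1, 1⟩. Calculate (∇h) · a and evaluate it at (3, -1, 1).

∂h/∂x = 3
∂h/∂y = 6*z
∂h/∂z = 6*y - 3
∇h at (3, -1, 1) = (3, 6, -9)
∇h · a = (3)(2) + (6)(1) + (-9)(1) = 3

3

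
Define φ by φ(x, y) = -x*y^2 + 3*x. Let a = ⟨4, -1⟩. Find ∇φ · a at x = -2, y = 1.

4

∂φ/∂x = -y^2 + 3
∂φ/∂y = -2*x*y
∇φ at (-2, 1) = (2, 4)
∇φ · a = (2)(4) + (4)(-1) = 4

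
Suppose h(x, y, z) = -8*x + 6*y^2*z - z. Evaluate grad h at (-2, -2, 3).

∂h/∂x = -8
∂h/∂y = 12*y*z
∂h/∂z = 6*y^2 - 1
∇h = (-8, 12*y*z, 6*y^2 - 1)
At (-2, -2, 3): (-8, -72, 23).

(-8, -72, 23)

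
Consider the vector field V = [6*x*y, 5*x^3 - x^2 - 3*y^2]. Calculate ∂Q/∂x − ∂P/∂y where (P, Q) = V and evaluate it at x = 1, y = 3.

7

∂V₂/∂x = 15*x^2 - 2*x
∂V₁/∂y = 6*x
Scalar curl = 15*x^2 - 8*x
At (1, 3): 7.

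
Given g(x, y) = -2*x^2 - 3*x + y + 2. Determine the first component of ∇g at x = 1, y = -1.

-7

(∇g)_1 = ∂g/∂x = -4*x - 3
At (1, -1): -7.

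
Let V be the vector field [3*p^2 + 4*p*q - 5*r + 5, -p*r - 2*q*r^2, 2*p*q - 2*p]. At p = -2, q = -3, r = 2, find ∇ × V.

(∇×V)₁ = ∂V₃/∂q − ∂V₂/∂r = 3*p + 4*q*r
(∇×V)₂ = ∂V₁/∂r − ∂V₃/∂p = -2*q - 3
(∇×V)₃ = ∂V₂/∂p − ∂V₁/∂q = -4*p - r
∇×V = (3*p + 4*q*r, -2*q - 3, -4*p - r)
At (-2, -3, 2): (-30, 3, 6).

(-30, 3, 6)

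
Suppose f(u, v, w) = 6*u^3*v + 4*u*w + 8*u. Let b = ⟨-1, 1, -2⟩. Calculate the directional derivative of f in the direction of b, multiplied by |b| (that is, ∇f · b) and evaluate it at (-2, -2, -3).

116

∂f/∂u = 18*u^2*v + 4*w + 8
∂f/∂v = 6*u^3
∂f/∂w = 4*u
∇f at (-2, -2, -3) = (-148, -48, -8)
∇f · b = (-148)(-1) + (-48)(1) + (-8)(-2) = 116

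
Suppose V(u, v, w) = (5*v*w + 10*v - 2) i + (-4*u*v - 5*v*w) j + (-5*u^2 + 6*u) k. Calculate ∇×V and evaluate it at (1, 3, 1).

(∇×V)₁ = ∂V₃/∂v − ∂V₂/∂w = 5*v
(∇×V)₂ = ∂V₁/∂w − ∂V₃/∂u = 10*u + 5*v - 6
(∇×V)₃ = ∂V₂/∂u − ∂V₁/∂v = -4*v - 5*w - 10
∇×V = (5*v, 10*u + 5*v - 6, -4*v - 5*w - 10)
At (1, 3, 1): (15, 19, -27).

(15, 19, -27)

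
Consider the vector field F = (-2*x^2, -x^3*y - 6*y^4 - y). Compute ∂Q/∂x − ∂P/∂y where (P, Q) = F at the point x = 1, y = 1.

-3

∂F₂/∂x = -3*x^2*y
∂F₁/∂y = 0
Scalar curl = -3*x^2*y
At (1, 1): -3.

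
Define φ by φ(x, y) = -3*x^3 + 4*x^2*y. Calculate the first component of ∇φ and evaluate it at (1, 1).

-1

(∇φ)_1 = ∂φ/∂x = -9*x^2 + 8*x*y
At (1, 1): -1.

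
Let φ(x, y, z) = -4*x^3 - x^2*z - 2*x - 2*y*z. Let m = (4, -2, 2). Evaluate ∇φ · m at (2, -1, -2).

-180

∂φ/∂x = -12*x^2 - 2*x*z - 2
∂φ/∂y = -2*z
∂φ/∂z = -x^2 - 2*y
∇φ at (2, -1, -2) = (-42, 4, -2)
∇φ · m = (-42)(4) + (4)(-2) + (-2)(2) = -180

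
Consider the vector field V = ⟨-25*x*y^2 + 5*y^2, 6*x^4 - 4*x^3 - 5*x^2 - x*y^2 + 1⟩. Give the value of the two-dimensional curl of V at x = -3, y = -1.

-567

∂V₂/∂x = 24*x^3 - 12*x^2 - 10*x - y^2
∂V₁/∂y = -50*x*y + 10*y
Scalar curl = 24*x^3 - 12*x^2 + 50*x*y - 10*x - y^2 - 10*y
At (-3, -1): -567.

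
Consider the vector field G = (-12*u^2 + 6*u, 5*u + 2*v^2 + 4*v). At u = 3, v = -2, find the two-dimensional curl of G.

5

∂G₂/∂u = 5
∂G₁/∂v = 0
Scalar curl = 5
At (3, -2): 5.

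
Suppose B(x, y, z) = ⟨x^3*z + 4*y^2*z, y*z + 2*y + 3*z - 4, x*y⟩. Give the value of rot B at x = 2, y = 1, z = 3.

(∇×B)₁ = ∂B₃/∂y − ∂B₂/∂z = x - y - 3
(∇×B)₂ = ∂B₁/∂z − ∂B₃/∂x = x^3 + 4*y^2 - y
(∇×B)₃ = ∂B₂/∂x − ∂B₁/∂y = -8*y*z
∇×B = (x - y - 3, x^3 + 4*y^2 - y, -8*y*z)
At (2, 1, 3): (-2, 11, -24).

(-2, 11, -24)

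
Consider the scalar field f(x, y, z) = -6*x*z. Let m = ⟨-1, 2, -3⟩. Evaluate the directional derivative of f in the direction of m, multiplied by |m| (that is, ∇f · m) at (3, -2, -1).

48

∂f/∂x = -6*z
∂f/∂y = 0
∂f/∂z = -6*x
∇f at (3, -2, -1) = (6, 0, -18)
∇f · m = (6)(-1) + (0)(2) + (-18)(-3) = 48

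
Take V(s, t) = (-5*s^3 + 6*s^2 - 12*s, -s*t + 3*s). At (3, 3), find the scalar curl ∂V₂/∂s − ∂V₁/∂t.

0

∂V₂/∂s = -t + 3
∂V₁/∂t = 0
Scalar curl = -t + 3
At (3, 3): 0.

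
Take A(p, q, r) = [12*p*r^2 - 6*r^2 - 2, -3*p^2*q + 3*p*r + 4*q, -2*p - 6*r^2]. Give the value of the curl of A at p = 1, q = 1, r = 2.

(∇×A)₁ = ∂A₃/∂q − ∂A₂/∂r = -3*p
(∇×A)₂ = ∂A₁/∂r − ∂A₃/∂p = 24*p*r - 12*r + 2
(∇×A)₃ = ∂A₂/∂p − ∂A₁/∂q = -6*p*q + 3*r
∇×A = (-3*p, 24*p*r - 12*r + 2, -6*p*q + 3*r)
At (1, 1, 2): (-3, 26, 0).

(-3, 26, 0)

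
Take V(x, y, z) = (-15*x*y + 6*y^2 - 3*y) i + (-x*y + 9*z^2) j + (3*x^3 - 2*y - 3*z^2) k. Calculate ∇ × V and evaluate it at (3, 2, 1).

(-20, -81, 22)

(∇×V)₁ = ∂V₃/∂y − ∂V₂/∂z = -18*z - 2
(∇×V)₂ = ∂V₁/∂z − ∂V₃/∂x = -9*x^2
(∇×V)₃ = ∂V₂/∂x − ∂V₁/∂y = 15*x - 13*y + 3
∇×V = (-18*z - 2, -9*x^2, 15*x - 13*y + 3)
At (3, 2, 1): (-20, -81, 22).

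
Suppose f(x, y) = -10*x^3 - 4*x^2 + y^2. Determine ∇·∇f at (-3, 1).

∂²f/∂x² = -4*(15*x + 2)
∂²f/∂y² = 2
∇²f = -60*x - 6
At (-3, 1): 174.

174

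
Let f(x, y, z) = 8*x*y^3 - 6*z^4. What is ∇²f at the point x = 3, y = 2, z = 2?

∂²f/∂x² = 0
∂²f/∂y² = 48*x*y
∂²f/∂z² = -72*z^2
∇²f = 48*x*y - 72*z^2
At (3, 2, 2): 0.

0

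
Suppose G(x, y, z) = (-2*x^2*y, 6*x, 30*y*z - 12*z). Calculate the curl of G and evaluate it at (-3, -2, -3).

(∇×G)₁ = ∂G₃/∂y − ∂G₂/∂z = 30*z
(∇×G)₂ = ∂G₁/∂z − ∂G₃/∂x = 0
(∇×G)₃ = ∂G₂/∂x − ∂G₁/∂y = 2*x^2 + 6
∇×G = (30*z, 0, 2*x^2 + 6)
At (-3, -2, -3): (-90, 0, 24).

(-90, 0, 24)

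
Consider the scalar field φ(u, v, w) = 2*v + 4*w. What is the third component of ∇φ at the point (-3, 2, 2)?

4

(∇φ)_3 = ∂φ/∂w = 4
At (-3, 2, 2): 4.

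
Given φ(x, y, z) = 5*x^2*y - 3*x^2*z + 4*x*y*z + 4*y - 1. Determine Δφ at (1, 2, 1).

∂²φ/∂x² = 2*(5*y - 3*z)
∂²φ/∂y² = 0
∂²φ/∂z² = 0
∇²φ = 10*y - 6*z
At (1, 2, 1): 14.

14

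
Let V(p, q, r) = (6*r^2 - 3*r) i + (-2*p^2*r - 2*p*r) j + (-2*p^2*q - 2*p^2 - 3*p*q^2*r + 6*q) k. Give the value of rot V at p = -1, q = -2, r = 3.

(-32, 73, 6)

(∇×V)₁ = ∂V₃/∂q − ∂V₂/∂r = -6*p*q*r + 2*p + 6
(∇×V)₂ = ∂V₁/∂r − ∂V₃/∂p = 4*p*q + 4*p + 3*q^2*r + 12*r - 3
(∇×V)₃ = ∂V₂/∂p − ∂V₁/∂q = -4*p*r - 2*r
∇×V = (-6*p*q*r + 2*p + 6, 4*p*q + 4*p + 3*q^2*r + 12*r - 3, -4*p*r - 2*r)
At (-1, -2, 3): (-32, 73, 6).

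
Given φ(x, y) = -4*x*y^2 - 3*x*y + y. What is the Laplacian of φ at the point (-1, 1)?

8

∂²φ/∂x² = 0
∂²φ/∂y² = -8*x
∇²φ = -8*x
At (-1, 1): 8.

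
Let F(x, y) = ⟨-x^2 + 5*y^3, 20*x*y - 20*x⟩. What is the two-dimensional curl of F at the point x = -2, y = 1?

-15

∂F₂/∂x = 20*y - 20
∂F₁/∂y = 15*y^2
Scalar curl = -15*y^2 + 20*y - 20
At (-2, 1): -15.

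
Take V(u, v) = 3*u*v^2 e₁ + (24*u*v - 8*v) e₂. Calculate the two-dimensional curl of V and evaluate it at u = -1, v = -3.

-90

∂V₂/∂u = 24*v
∂V₁/∂v = 6*u*v
Scalar curl = -6*u*v + 24*v
At (-1, -3): -90.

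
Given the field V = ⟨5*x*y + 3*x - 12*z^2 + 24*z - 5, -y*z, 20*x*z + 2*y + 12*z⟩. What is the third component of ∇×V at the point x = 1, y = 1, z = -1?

(∇×V)_3 = ∂V₂/∂x − ∂V₁/∂y
= 0 − (5*x)
= -5*x
At (1, 1, -1): -5.

-5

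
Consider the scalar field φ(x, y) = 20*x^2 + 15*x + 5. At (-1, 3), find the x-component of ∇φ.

(∇φ)_1 = ∂φ/∂x = 40*x + 15
At (-1, 3): -25.

-25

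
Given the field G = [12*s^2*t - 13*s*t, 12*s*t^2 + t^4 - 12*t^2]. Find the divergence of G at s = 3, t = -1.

-111

∂G₁/∂s = 24*s*t - 13*t
∂G₂/∂t = 24*s*t + 4*t^3 - 24*t
∇·G = 48*s*t + 4*t^3 - 37*t
At (3, -1): -111.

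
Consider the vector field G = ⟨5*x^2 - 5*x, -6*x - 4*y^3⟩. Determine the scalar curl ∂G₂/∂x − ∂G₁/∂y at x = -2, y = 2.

-6

∂G₂/∂x = -6
∂G₁/∂y = 0
Scalar curl = -6
At (-2, 2): -6.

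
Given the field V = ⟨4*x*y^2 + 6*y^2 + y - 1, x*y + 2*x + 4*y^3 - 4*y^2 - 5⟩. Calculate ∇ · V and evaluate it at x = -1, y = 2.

∂V₁/∂x = 4*y^2
∂V₂/∂y = x + 12*y^2 - 8*y
∇·V = x + 16*y^2 - 8*y
At (-1, 2): 47.

47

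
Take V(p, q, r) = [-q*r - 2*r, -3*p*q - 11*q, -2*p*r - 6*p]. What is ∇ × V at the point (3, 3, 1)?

(0, 3, -8)

(∇×V)₁ = ∂V₃/∂q − ∂V₂/∂r = 0
(∇×V)₂ = ∂V₁/∂r − ∂V₃/∂p = -q + 2*r + 4
(∇×V)₃ = ∂V₂/∂p − ∂V₁/∂q = -3*q + r
∇×V = (0, -q + 2*r + 4, -3*q + r)
At (3, 3, 1): (0, 3, -8).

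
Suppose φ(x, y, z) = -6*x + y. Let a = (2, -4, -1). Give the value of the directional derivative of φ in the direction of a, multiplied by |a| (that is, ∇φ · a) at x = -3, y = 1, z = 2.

-16

∂φ/∂x = -6
∂φ/∂y = 1
∂φ/∂z = 0
∇φ at (-3, 1, 2) = (-6, 1, 0)
∇φ · a = (-6)(2) + (1)(-4) + (0)(-1) = -16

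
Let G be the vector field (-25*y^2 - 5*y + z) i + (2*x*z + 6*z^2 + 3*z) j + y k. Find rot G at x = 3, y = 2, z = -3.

(28, 1, 99)

(∇×G)₁ = ∂G₃/∂y − ∂G₂/∂z = -2*x - 12*z - 2
(∇×G)₂ = ∂G₁/∂z − ∂G₃/∂x = 1
(∇×G)₃ = ∂G₂/∂x − ∂G₁/∂y = 50*y + 2*z + 5
∇×G = (-2*x - 12*z - 2, 1, 50*y + 2*z + 5)
At (3, 2, -3): (28, 1, 99).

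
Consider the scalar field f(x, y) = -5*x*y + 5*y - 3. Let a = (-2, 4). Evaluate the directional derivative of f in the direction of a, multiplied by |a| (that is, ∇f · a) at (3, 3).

-10

∂f/∂x = -5*y
∂f/∂y = -5*x + 5
∇f at (3, 3) = (-15, -10)
∇f · a = (-15)(-2) + (-10)(4) = -10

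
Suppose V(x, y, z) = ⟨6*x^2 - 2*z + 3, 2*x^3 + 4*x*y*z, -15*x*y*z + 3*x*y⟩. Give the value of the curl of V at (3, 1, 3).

(-138, 40, 66)

(∇×V)₁ = ∂V₃/∂y − ∂V₂/∂z = -4*x*y - 15*x*z + 3*x
(∇×V)₂ = ∂V₁/∂z − ∂V₃/∂x = 15*y*z - 3*y - 2
(∇×V)₃ = ∂V₂/∂x − ∂V₁/∂y = 6*x^2 + 4*y*z
∇×V = (-4*x*y - 15*x*z + 3*x, 15*y*z - 3*y - 2, 6*x^2 + 4*y*z)
At (3, 1, 3): (-138, 40, 66).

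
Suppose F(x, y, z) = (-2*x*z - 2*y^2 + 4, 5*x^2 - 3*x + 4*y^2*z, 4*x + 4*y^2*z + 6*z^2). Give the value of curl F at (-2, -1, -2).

(∇×F)₁ = ∂F₃/∂y − ∂F₂/∂z = -4*y^2 + 8*y*z
(∇×F)₂ = ∂F₁/∂z − ∂F₃/∂x = -2*x - 4
(∇×F)₃ = ∂F₂/∂x − ∂F₁/∂y = 10*x + 4*y - 3
∇×F = (-4*y^2 + 8*y*z, -2*x - 4, 10*x + 4*y - 3)
At (-2, -1, -2): (12, 0, -27).

(12, 0, -27)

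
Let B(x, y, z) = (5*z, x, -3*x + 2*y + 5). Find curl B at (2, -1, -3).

(2, 8, 1)

(∇×B)₁ = ∂B₃/∂y − ∂B₂/∂z = 2
(∇×B)₂ = ∂B₁/∂z − ∂B₃/∂x = 8
(∇×B)₃ = ∂B₂/∂x − ∂B₁/∂y = 1
∇×B = (2, 8, 1)
At (2, -1, -3): (2, 8, 1).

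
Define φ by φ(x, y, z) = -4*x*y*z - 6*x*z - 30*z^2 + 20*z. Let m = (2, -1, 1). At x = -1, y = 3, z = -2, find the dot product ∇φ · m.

∂φ/∂x = -4*y*z - 6*z
∂φ/∂y = -4*x*z
∂φ/∂z = -4*x*y - 6*x - 60*z + 20
∇φ at (-1, 3, -2) = (36, -8, 158)
∇φ · m = (36)(2) + (-8)(-1) + (158)(1) = 238

238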